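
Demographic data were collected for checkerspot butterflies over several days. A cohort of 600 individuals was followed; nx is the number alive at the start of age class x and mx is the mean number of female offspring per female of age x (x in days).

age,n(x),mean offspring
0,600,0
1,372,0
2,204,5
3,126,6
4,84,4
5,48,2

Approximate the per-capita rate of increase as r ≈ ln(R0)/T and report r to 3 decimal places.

lx = nx/n0 = nx/600: 1, 0.62, 0.34, 0.21, 0.14, 0.08
R0 = Σ lx·mx = 0 + 0 + 1.7 + 1.26 + 0.56 + 0.16 = 3.68
Σ x·lx·mx = 10.22; T = 10.22/3.68 = 2.77717…
r ≈ ln(R0)/T = ln(3.68)/2.77717… = 0.46915… → 0.469

0.469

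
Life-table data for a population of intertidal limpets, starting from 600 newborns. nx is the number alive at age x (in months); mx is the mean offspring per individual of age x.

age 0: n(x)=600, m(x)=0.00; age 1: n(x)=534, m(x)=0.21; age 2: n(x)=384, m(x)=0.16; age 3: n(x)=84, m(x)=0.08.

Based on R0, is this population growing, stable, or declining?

declining

lx = nx/n0 = nx/600: 1, 0.89, 0.64, 0.14
R0 = Σ lx·mx = 0 + 0.1869 + 0.1024 + 0.0112 = 0.3005
R0 < 1, so the population is declining.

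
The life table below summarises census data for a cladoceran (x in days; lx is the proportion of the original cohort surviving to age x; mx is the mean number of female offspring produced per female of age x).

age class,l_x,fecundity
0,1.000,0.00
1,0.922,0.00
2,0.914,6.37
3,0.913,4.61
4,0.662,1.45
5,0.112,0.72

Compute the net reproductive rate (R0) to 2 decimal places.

11.07

lx·mx by age: 0, 0, 5.82218, 4.20893, 0.9599, 0.08064
R0 = Σ lx·mx = 11.07165 → 11.07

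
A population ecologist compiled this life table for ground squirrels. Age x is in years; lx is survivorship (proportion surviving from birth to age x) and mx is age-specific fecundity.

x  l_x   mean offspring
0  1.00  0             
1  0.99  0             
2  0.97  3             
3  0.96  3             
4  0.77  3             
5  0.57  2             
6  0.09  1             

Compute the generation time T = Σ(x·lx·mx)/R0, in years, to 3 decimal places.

lx·mx: 0, 0, 2.91, 2.88, 2.31, 1.14, 0.09 → R0 = 9.33
x·lx·mx: 0, 0, 5.82, 8.64, 9.24, 5.7, 0.54 → Σ = 29.94
T = 29.94 / 9.33 = 3.209003… → 3.209

3.209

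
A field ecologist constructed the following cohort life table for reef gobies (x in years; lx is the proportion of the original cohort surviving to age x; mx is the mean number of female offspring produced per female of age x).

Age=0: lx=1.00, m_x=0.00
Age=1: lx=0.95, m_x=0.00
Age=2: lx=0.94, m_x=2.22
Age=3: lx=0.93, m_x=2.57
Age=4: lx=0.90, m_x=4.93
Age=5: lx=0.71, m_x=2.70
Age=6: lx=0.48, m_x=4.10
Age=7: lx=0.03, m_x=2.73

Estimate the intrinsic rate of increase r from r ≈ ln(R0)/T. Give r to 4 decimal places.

R0 = Σ lx·mx = 0 + 0 + 2.0868 + 2.3901 + 4.437 + 1.917 + 1.968 + 0.0819 = 12.8808
Σ x·lx·mx = 51.0582; T = 51.0582/12.8808 = 3.9639…
r ≈ ln(R0)/T = ln(12.8808)/3.9639… = 0.644753… → 0.6448

0.6448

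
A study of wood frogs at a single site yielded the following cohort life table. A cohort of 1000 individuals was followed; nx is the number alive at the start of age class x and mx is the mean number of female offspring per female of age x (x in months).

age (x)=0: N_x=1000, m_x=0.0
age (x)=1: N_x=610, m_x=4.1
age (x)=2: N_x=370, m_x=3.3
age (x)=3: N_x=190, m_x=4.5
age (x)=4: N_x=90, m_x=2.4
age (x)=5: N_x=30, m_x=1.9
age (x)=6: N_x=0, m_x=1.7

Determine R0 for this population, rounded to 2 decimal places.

4.85

lx = nx/n0 = nx/1000: 1, 0.61, 0.37, 0.19, 0.09, 0.03, 0
lx·mx by age: 0, 2.501, 1.221, 0.855, 0.216, 0.057, 0
R0 = Σ lx·mx = 4.85 → 4.85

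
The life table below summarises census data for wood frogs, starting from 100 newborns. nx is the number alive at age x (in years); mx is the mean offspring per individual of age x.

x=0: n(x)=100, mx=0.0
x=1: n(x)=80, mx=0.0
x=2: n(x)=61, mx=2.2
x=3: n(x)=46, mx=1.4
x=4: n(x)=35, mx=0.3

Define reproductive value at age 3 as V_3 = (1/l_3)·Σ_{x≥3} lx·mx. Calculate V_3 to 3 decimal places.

1.628

lx = nx/n0 = nx/100: 1, 0.8, 0.61, 0.46, 0.35
lx·mx for x ≥ 3: 0.644, 0.105 → sum = 0.749
V_3 = 0.749 / l_3 = 0.749 / 0.46 = 1.628261… → 1.628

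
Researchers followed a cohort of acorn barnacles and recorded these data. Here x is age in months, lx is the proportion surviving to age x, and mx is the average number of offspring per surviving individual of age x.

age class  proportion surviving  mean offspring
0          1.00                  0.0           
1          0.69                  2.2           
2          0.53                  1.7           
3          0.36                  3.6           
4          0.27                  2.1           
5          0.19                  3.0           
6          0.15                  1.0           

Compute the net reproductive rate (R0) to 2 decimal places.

lx·mx by age: 0, 1.518, 0.901, 1.296, 0.567, 0.57, 0.15
R0 = Σ lx·mx = 5.002 → 5.00

5.00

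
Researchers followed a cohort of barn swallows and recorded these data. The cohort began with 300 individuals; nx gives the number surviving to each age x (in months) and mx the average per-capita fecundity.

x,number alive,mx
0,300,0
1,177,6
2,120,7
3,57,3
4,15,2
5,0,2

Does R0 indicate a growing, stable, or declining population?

lx = nx/n0 = nx/300: 1, 0.59, 0.4, 0.19, 0.05, 0
R0 = Σ lx·mx = 0 + 3.54 + 2.8 + 0.57 + 0.1 + 0 = 7.01
R0 > 1, so the population is growing.

growing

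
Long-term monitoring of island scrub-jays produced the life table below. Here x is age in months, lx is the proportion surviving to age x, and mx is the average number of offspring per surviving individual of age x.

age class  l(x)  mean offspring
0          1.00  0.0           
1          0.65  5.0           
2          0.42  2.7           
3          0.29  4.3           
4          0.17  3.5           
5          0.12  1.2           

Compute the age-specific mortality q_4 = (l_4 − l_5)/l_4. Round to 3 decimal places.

q_4 = (l_4 − l_5) / l_4 = (0.17 − 0.12) / 0.17
     = 0.05 / 0.17 = 0.294118… → 0.294

0.294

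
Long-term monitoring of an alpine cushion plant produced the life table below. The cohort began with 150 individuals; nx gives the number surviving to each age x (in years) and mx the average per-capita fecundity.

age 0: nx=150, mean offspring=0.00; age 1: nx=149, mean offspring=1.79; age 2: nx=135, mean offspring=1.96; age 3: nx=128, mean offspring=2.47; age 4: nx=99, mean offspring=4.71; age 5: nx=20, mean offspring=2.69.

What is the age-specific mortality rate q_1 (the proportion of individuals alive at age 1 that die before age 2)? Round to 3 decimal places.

lx = nx/n0 = nx/150: 1, 0.99333…, 0.9, 0.85333…, 0.66, 0.13333…
q_1 = (l_1 − l_2) / l_1 = (0.993333… − 0.9) / 0.993333…
     = 0.093333… / 0.993333… = 0.09396… → 0.094

0.094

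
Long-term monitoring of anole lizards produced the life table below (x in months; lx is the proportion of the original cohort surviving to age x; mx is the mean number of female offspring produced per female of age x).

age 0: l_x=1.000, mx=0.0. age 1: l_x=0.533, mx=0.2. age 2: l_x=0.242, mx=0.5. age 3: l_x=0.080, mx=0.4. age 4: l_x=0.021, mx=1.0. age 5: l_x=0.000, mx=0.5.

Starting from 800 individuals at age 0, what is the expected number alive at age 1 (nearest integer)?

426

Expected survivors = N0 · l_1 = 800 × 0.533 = 426.4 → 426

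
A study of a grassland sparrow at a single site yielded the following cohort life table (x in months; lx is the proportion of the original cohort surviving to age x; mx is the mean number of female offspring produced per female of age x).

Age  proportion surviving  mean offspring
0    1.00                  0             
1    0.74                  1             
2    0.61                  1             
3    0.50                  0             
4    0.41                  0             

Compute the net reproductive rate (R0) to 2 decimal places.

lx·mx by age: 0, 0.74, 0.61, 0, 0
R0 = Σ lx·mx = 1.35 → 1.35

1.35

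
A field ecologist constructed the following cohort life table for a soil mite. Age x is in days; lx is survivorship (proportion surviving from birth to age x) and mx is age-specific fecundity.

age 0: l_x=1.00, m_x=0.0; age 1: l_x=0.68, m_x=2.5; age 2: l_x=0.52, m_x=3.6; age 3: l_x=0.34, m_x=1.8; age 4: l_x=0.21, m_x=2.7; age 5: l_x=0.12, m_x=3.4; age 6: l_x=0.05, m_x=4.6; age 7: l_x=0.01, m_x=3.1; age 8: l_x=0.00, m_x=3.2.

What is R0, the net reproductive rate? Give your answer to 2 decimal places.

5.42

lx·mx by age: 0, 1.7, 1.872, 0.612, 0.567, 0.408, 0.23, 0.031, 0
R0 = Σ lx·mx = 5.42 → 5.42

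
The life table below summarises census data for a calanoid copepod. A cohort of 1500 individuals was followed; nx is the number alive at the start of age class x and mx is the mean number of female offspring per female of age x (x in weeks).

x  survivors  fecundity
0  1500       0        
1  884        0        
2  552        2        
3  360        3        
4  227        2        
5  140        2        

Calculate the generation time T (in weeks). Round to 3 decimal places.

lx = nx/n0 = nx/1500: 1, 0.58933…, 0.368, 0.24, 0.15133…, 0.09333…
lx·mx: 0, 0, 0.736, 0.72, 0.302667…, 0.186667… → R0 = 1.945333…
x·lx·mx: 0, 0, 1.472, 2.16, 1.210667…, 0.933333… → Σ = 5.776…
T = 5.776… / 1.945333… = 2.969157… → 2.969

2.969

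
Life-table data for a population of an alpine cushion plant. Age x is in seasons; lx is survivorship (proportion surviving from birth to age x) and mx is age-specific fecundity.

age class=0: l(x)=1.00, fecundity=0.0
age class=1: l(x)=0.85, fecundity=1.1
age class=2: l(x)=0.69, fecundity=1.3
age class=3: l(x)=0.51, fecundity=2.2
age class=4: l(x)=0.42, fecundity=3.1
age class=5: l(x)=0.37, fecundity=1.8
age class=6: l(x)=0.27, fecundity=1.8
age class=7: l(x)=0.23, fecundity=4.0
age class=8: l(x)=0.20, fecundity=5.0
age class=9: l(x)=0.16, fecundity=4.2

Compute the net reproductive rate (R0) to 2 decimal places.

8.00

lx·mx by age: 0, 0.935, 0.897, 1.122, 1.302, 0.666, 0.486, 0.92, 1, 0.672
R0 = Σ lx·mx = 8 → 8.00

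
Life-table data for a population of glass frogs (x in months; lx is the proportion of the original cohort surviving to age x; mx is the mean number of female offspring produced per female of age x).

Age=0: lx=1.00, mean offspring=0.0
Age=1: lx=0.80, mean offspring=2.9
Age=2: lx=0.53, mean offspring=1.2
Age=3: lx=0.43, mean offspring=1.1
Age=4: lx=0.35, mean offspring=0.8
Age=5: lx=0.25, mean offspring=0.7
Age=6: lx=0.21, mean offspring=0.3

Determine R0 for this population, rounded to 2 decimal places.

3.95

lx·mx by age: 0, 2.32, 0.636, 0.473, 0.28, 0.175, 0.063
R0 = Σ lx·mx = 3.947 → 3.95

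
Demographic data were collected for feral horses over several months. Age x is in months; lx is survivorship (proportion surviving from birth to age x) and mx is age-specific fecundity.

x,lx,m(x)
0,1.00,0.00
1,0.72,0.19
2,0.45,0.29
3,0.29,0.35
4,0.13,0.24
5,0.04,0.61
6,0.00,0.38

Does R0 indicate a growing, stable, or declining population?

R0 = Σ lx·mx = 0 + 0.1368 + 0.1305 + 0.1015 + 0.0312 + 0.0244 + 0 = 0.4244
R0 < 1, so the population is declining.

declining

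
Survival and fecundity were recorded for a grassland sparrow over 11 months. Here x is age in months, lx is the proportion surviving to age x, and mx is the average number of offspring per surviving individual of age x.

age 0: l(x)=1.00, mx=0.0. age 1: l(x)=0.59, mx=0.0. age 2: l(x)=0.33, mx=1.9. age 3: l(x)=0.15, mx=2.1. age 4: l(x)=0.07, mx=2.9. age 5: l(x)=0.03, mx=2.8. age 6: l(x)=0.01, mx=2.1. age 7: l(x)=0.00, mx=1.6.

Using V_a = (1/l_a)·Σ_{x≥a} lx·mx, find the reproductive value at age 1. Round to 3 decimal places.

lx·mx for x ≥ 1: 0, 0.627, 0.315, 0.203, 0.084, 0.021, 0 → sum = 1.25
V_1 = 1.25 / l_1 = 1.25 / 0.59 = 2.118644… → 2.119

2.119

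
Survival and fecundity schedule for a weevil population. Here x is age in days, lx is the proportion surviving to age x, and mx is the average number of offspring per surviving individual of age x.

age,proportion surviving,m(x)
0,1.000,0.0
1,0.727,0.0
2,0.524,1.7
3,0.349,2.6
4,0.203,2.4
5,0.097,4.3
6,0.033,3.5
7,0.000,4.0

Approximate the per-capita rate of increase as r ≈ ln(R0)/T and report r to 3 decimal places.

R0 = Σ lx·mx = 0 + 0 + 0.8908 + 0.9074 + 0.4872 + 0.4171 + 0.1155 + 0 = 2.818
Σ x·lx·mx = 9.2311; T = 9.2311/2.818 = 3.27576…
r ≈ ln(R0)/T = ln(2.818)/3.27576… = 0.31627… → 0.316

0.316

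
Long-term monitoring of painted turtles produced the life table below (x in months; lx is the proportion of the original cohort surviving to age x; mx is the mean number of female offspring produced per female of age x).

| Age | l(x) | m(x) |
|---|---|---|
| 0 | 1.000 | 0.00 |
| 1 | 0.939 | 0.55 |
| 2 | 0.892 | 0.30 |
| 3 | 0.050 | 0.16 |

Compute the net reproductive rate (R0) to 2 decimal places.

lx·mx by age: 0, 0.51645, 0.2676, 0.008
R0 = Σ lx·mx = 0.79205 → 0.79

0.79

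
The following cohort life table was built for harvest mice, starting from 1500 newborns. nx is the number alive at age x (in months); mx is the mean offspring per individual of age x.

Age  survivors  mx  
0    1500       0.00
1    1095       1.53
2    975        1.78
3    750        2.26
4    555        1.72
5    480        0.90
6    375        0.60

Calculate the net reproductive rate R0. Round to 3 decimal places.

4.478

lx = nx/n0 = nx/1500: 1, 0.73, 0.65, 0.5, 0.37, 0.32, 0.25
lx·mx by age: 0, 1.1169, 1.157, 1.13, 0.6364, 0.288, 0.15
R0 = Σ lx·mx = 4.4783 → 4.478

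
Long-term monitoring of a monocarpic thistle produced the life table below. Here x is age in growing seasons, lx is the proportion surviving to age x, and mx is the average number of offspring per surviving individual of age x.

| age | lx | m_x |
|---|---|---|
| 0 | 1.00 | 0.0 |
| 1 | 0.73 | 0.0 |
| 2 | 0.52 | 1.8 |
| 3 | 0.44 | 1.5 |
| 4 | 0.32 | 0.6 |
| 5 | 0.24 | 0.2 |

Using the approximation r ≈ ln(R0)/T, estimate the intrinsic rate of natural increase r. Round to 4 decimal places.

0.2295

R0 = Σ lx·mx = 0 + 0 + 0.936 + 0.66 + 0.192 + 0.048 = 1.836
Σ x·lx·mx = 4.86; T = 4.86/1.836 = 2.64706…
r ≈ ln(R0)/T = ln(1.836)/2.64706… = 0.229534… → 0.2295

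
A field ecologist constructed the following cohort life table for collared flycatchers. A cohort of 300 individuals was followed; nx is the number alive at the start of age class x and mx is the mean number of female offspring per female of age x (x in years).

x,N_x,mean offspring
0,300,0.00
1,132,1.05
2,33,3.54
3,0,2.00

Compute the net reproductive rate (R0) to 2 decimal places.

lx = nx/n0 = nx/300: 1, 0.44, 0.11, 0
lx·mx by age: 0, 0.462, 0.3894, 0
R0 = Σ lx·mx = 0.8514 → 0.85

0.85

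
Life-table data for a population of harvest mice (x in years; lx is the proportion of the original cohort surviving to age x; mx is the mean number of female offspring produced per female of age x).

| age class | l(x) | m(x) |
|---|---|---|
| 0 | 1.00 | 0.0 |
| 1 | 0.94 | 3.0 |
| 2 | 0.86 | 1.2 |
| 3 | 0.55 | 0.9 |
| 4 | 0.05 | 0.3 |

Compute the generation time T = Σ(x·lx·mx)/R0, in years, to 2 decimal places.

lx·mx: 0, 2.82, 1.032, 0.495, 0.015 → R0 = 4.362
x·lx·mx: 0, 2.82, 2.064, 1.485, 0.06 → Σ = 6.429
T = 6.429 / 4.362 = 1.473865… → 1.47

1.47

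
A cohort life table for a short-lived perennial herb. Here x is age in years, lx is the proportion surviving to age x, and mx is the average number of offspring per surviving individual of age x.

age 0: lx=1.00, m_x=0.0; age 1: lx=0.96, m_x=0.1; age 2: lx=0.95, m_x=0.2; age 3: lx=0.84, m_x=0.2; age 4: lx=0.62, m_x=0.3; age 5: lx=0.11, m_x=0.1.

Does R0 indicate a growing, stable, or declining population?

R0 = Σ lx·mx = 0 + 0.096 + 0.19 + 0.168 + 0.186 + 0.011 = 0.651
R0 < 1, so the population is declining.

declining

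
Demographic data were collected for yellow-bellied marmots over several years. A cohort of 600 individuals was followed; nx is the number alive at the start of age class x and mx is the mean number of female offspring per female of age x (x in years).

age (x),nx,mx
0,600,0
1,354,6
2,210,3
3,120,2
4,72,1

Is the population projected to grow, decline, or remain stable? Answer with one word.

growing

lx = nx/n0 = nx/600: 1, 0.59, 0.35, 0.2, 0.12
R0 = Σ lx·mx = 0 + 3.54 + 1.05 + 0.4 + 0.12 = 5.11
R0 > 1, so the population is growing.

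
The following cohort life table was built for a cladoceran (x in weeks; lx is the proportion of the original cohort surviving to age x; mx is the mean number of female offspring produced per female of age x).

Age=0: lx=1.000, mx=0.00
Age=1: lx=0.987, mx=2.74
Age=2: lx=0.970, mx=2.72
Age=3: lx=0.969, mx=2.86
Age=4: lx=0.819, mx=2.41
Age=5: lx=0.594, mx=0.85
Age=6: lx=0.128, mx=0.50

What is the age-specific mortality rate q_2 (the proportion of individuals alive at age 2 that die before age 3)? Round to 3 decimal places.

q_2 = (l_2 − l_3) / l_2 = (0.97 − 0.969) / 0.97
     = 0.001 / 0.97 = 0.001031… → 0.001

0.001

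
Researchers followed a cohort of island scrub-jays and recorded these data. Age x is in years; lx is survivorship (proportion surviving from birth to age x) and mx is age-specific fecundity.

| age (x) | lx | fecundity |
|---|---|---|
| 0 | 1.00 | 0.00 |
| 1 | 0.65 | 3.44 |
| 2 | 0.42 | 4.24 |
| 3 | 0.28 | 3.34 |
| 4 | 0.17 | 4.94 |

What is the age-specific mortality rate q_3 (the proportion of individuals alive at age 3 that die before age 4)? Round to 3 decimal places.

q_3 = (l_3 − l_4) / l_3 = (0.28 − 0.17) / 0.28
     = 0.11 / 0.28 = 0.392857… → 0.393

0.393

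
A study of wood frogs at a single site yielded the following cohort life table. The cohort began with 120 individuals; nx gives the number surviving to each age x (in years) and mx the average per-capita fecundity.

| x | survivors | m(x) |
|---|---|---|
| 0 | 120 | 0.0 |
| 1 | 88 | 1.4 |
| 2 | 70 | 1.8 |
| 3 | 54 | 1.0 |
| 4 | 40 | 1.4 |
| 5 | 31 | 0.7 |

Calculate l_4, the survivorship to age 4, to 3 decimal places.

l_4 = n_4/n_0 = 40/120 = 0.333333… → 0.333

0.333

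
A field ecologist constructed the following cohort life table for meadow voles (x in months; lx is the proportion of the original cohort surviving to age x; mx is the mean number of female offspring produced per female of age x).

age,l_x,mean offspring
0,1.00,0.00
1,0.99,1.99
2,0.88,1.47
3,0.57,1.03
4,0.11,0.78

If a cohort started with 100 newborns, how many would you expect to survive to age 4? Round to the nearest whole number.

11

Expected survivors = N0 · l_4 = 100 × 0.11 = 11 → 11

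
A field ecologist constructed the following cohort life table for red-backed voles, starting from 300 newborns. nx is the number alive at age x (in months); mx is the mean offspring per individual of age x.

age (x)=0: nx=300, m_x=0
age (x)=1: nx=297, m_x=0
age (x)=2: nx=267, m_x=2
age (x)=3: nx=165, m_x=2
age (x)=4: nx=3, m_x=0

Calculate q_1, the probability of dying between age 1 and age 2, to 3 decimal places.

0.101

lx = nx/n0 = nx/300: 1, 0.99, 0.89, 0.55, 0.01
q_1 = (l_1 − l_2) / l_1 = (0.99 − 0.89) / 0.99
     = 0.1 / 0.99 = 0.10101… → 0.101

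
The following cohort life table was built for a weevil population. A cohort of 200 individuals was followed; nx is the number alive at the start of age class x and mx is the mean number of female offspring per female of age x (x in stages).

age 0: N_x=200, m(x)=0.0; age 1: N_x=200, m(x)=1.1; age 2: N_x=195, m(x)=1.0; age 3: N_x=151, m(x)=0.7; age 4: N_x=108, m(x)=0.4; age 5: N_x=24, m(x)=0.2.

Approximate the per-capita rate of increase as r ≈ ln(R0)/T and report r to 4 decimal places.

0.5288

lx = nx/n0 = nx/200: 1, 1, 0.975, 0.755, 0.54, 0.12
R0 = Σ lx·mx = 0 + 1.1 + 0.975 + 0.5285 + 0.216 + 0.024 = 2.8435
Σ x·lx·mx = 5.6195; T = 5.6195/2.8435 = 1.97626…
r ≈ ln(R0)/T = ln(2.8435)/1.97626… = 0.528794… → 0.5288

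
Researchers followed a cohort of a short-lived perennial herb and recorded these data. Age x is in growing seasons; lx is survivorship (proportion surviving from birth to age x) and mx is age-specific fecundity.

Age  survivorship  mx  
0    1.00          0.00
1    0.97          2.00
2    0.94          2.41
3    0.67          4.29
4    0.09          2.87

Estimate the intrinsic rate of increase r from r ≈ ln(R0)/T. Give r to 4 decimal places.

R0 = Σ lx·mx = 0 + 1.94 + 2.2654 + 2.8743 + 0.2583 = 7.338
Σ x·lx·mx = 16.1269; T = 16.1269/7.338 = 2.19772…
r ≈ ln(R0)/T = ln(7.338)/2.19772… = 0.906877… → 0.9069

0.9069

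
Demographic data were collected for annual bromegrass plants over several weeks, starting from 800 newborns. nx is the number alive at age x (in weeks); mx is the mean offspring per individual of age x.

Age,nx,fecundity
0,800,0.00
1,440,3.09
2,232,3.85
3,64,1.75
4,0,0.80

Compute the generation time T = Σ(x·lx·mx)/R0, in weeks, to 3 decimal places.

lx = nx/n0 = nx/800: 1, 0.55, 0.29, 0.08, 0
lx·mx: 0, 1.6995, 1.1165, 0.14, 0 → R0 = 2.956
x·lx·mx: 0, 1.6995, 2.233, 0.42, 0 → Σ = 4.3525
T = 4.3525 / 2.956 = 1.472429… → 1.472

1.472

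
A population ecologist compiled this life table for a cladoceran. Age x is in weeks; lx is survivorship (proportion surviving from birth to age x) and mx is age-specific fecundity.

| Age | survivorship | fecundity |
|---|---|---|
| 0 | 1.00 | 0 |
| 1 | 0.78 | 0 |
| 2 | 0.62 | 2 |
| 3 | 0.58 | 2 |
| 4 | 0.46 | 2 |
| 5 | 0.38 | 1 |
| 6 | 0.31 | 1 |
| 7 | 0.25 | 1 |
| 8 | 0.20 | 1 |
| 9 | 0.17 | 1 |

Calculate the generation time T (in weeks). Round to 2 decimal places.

lx·mx: 0, 0, 1.24, 1.16, 0.92, 0.38, 0.31, 0.25, 0.2, 0.17 → R0 = 4.63
x·lx·mx: 0, 0, 2.48, 3.48, 3.68, 1.9, 1.86, 1.75, 1.6, 1.53 → Σ = 18.28
T = 18.28 / 4.63 = 3.948164… → 3.95

3.95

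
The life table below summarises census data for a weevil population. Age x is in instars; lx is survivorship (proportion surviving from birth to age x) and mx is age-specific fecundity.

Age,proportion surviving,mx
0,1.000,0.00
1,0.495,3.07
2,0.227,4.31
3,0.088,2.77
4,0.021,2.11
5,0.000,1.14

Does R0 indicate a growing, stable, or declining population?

R0 = Σ lx·mx = 0 + 1.51965 + 0.97837 + 0.24376 + 0.04431 + 0 = 2.78609
R0 > 1, so the population is growing.

growing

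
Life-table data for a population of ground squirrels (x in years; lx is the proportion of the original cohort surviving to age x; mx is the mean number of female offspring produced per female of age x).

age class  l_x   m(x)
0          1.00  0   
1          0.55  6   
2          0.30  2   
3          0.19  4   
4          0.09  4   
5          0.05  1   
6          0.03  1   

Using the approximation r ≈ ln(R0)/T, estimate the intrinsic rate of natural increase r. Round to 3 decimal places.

R0 = Σ lx·mx = 0 + 3.3 + 0.6 + 0.76 + 0.36 + 0.05 + 0.03 = 5.1
Σ x·lx·mx = 8.65; T = 8.65/5.1 = 1.69608…
r ≈ ln(R0)/T = ln(5.1)/1.69608… = 0.96059… → 0.961

0.961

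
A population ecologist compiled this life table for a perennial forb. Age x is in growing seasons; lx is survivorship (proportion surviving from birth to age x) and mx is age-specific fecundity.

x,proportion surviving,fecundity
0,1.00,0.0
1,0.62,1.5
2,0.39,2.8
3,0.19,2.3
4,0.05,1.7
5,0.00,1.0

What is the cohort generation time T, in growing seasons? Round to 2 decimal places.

lx·mx: 0, 0.93, 1.092, 0.437, 0.085, 0 → R0 = 2.544
x·lx·mx: 0, 0.93, 2.184, 1.311, 0.34, 0 → Σ = 4.765
T = 4.765 / 2.544 = 1.873035… → 1.87

1.87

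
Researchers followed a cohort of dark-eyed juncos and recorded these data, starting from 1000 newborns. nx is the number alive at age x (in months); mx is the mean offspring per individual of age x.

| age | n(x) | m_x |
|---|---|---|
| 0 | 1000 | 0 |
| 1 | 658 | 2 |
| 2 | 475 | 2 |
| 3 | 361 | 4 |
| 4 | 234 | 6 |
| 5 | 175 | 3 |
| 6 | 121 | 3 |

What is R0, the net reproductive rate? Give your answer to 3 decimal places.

lx = nx/n0 = nx/1000: 1, 0.658, 0.475, 0.361, 0.234, 0.175, 0.121
lx·mx by age: 0, 1.316, 0.95, 1.444, 1.404, 0.525, 0.363
R0 = Σ lx·mx = 6.002 → 6.002

6.002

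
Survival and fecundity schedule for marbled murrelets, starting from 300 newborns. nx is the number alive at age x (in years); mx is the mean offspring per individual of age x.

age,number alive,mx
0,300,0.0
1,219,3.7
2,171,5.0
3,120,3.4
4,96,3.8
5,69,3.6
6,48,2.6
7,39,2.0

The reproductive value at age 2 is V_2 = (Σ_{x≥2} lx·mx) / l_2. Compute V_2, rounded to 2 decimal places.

12.16

lx = nx/n0 = nx/300: 1, 0.73, 0.57, 0.4, 0.32, 0.23, 0.16, 0.13
lx·mx for x ≥ 2: 2.85, 1.36, 1.216, 0.828, 0.416, 0.26 → sum = 6.93
V_2 = 6.93 / l_2 = 6.93 / 0.57 = 12.157895… → 12.16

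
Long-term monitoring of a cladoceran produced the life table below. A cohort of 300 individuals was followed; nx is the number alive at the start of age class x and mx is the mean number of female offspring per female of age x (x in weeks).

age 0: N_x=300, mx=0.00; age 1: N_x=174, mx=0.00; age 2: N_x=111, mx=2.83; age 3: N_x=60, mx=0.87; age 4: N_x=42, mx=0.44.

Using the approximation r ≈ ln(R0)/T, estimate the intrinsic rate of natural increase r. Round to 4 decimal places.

lx = nx/n0 = nx/300: 1, 0.58, 0.37, 0.2, 0.14
R0 = Σ lx·mx = 0 + 0 + 1.0471 + 0.174 + 0.0616 = 1.2827
Σ x·lx·mx = 2.8626; T = 2.8626/1.2827 = 2.2317…
r ≈ ln(R0)/T = ln(1.2827)/2.2317… = 0.11156… → 0.1116

0.1116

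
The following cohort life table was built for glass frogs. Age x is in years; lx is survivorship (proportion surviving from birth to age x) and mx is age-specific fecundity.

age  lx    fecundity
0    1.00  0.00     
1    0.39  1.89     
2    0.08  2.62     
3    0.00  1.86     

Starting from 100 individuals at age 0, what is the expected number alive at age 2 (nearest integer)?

8

Expected survivors = N0 · l_2 = 100 × 0.08 = 8 → 8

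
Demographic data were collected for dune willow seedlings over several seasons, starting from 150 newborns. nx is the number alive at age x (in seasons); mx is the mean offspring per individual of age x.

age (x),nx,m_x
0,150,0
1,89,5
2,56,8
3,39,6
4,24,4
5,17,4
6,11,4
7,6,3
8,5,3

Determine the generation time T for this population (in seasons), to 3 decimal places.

lx = nx/n0 = nx/150: 1, 0.59333…, 0.37333…, 0.26, 0.16, 0.11333…, 0.07333…, 0.04, 0.03333…
lx·mx: 0, 2.966667…, 2.986667…, 1.56, 0.64, 0.453333…, 0.293333…, 0.12, 0.1… → R0 = 9.12…
x·lx·mx: 0, 2.966667…, 5.973333…, 4.68, 2.56, 2.266667…, 1.76…, 0.84, 0.8… → Σ = 21.846667…
T = 21.846667… / 9.12… = 2.395468… → 2.395

2.395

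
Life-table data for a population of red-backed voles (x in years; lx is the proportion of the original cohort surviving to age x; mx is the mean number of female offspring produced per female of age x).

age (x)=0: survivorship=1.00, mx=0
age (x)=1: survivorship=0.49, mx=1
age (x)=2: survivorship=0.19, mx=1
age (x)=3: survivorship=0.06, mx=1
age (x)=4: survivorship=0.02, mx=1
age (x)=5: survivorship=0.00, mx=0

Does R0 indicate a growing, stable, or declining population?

declining

R0 = Σ lx·mx = 0 + 0.49 + 0.19 + 0.06 + 0.02 + 0 = 0.76
R0 < 1, so the population is declining.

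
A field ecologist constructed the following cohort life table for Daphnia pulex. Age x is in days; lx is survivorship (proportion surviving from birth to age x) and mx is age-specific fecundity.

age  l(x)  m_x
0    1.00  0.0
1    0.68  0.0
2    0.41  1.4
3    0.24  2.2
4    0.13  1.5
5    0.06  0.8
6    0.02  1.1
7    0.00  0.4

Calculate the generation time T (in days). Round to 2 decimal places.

lx·mx: 0, 0, 0.574, 0.528, 0.195, 0.048, 0.022, 0 → R0 = 1.367
x·lx·mx: 0, 0, 1.148, 1.584, 0.78, 0.24, 0.132, 0 → Σ = 3.884
T = 3.884 / 1.367 = 2.841258… → 2.84

2.84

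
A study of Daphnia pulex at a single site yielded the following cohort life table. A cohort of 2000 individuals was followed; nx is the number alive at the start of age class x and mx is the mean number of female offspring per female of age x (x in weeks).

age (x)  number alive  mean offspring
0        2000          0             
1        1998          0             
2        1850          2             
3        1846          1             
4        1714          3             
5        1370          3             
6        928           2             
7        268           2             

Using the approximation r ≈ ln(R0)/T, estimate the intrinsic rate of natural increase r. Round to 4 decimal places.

0.5364

lx = nx/n0 = nx/2000: 1, 0.999, 0.925, 0.923, 0.857, 0.685, 0.464, 0.134
R0 = Σ lx·mx = 0 + 0 + 1.85 + 0.923 + 2.571 + 2.055 + 0.928 + 0.268 = 8.595
Σ x·lx·mx = 34.472; T = 34.472/8.595 = 4.0107…
r ≈ ln(R0)/T = ln(8.595)/4.0107… = 0.53636… → 0.5364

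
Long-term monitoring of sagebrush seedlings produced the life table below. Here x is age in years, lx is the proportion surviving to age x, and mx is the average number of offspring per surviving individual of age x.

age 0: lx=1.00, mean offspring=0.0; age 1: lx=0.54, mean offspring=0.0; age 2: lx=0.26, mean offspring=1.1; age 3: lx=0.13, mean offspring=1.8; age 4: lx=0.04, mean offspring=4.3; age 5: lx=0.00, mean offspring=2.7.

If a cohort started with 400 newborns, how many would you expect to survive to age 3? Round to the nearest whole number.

52

Expected survivors = N0 · l_3 = 400 × 0.13 = 52 → 52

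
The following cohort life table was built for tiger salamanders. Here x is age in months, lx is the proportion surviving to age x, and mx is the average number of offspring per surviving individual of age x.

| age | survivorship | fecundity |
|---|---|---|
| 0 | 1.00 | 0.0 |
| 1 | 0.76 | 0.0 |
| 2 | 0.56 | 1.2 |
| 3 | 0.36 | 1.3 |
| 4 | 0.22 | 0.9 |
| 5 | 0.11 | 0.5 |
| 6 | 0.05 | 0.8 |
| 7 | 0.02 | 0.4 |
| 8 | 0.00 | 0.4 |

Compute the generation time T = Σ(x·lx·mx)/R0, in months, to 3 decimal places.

lx·mx: 0, 0, 0.672, 0.468, 0.198, 0.055, 0.04, 0.008, 0 → R0 = 1.441
x·lx·mx: 0, 0, 1.344, 1.404, 0.792, 0.275, 0.24, 0.056, 0 → Σ = 4.111
T = 4.111 / 1.441 = 2.85288… → 2.853

2.853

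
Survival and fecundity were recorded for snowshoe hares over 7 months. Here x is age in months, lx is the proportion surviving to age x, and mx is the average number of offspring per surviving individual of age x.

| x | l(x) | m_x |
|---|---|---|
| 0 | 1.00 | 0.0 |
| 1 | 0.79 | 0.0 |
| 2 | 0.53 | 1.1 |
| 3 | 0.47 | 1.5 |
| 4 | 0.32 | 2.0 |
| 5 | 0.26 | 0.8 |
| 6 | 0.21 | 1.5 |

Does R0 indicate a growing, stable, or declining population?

R0 = Σ lx·mx = 0 + 0 + 0.583 + 0.705 + 0.64 + 0.208 + 0.315 = 2.451
R0 > 1, so the population is growing.

growing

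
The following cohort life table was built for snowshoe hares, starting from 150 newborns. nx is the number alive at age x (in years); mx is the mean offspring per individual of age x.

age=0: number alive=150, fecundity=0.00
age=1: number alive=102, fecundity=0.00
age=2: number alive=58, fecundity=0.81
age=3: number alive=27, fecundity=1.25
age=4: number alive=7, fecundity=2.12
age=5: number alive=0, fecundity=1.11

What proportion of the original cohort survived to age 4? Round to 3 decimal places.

0.047

l_4 = n_4/n_0 = 7/150 = 0.046667… → 0.047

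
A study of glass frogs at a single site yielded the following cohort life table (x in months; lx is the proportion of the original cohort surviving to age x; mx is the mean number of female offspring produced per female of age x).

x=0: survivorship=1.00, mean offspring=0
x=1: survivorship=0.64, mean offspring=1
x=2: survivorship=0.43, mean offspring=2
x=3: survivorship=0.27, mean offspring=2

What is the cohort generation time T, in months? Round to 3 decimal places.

1.951

lx·mx: 0, 0.64, 0.86, 0.54 → R0 = 2.04
x·lx·mx: 0, 0.64, 1.72, 1.62 → Σ = 3.98
T = 3.98 / 2.04 = 1.95098… → 1.951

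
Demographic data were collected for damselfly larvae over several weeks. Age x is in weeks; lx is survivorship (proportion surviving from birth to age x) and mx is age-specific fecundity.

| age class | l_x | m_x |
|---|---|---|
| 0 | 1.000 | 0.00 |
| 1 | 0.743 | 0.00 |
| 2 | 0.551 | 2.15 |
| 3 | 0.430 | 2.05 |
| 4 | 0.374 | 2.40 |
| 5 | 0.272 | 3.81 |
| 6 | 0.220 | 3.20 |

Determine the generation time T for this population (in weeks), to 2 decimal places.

lx·mx: 0, 0, 1.18465, 0.8815, 0.8976, 1.03632, 0.704 → R0 = 4.70407
x·lx·mx: 0, 0, 2.3693, 2.6445, 3.5904, 5.1816, 4.224 → Σ = 18.0098
T = 18.0098 / 4.70407 = 3.828557… → 3.83

3.83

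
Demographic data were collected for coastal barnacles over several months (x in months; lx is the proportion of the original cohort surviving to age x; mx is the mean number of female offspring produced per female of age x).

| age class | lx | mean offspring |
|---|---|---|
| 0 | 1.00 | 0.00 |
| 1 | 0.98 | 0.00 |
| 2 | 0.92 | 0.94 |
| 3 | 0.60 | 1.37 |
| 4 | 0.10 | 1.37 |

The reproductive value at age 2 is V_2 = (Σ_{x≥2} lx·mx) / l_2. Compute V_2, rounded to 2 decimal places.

lx·mx for x ≥ 2: 0.8648, 0.822, 0.137 → sum = 1.8238
V_2 = 1.8238 / l_2 = 1.8238 / 0.92 = 1.982391… → 1.98

1.98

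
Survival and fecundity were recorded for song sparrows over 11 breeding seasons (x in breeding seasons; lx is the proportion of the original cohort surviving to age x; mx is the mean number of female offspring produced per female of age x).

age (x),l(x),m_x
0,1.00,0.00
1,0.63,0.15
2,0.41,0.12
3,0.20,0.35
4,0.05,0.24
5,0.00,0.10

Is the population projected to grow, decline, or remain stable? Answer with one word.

declining

R0 = Σ lx·mx = 0 + 0.0945 + 0.0492 + 0.07 + 0.012 + 0 = 0.2257
R0 < 1, so the population is declining.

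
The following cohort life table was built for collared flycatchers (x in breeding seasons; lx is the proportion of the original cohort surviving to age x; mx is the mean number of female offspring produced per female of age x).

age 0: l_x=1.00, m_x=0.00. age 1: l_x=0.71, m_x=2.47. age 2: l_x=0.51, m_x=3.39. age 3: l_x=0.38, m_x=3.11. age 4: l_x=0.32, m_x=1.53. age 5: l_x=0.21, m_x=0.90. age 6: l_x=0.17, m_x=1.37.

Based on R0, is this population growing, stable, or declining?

growing

R0 = Σ lx·mx = 0 + 1.7537 + 1.7289 + 1.1818 + 0.4896 + 0.189 + 0.2329 = 5.5759
R0 > 1, so the population is growing.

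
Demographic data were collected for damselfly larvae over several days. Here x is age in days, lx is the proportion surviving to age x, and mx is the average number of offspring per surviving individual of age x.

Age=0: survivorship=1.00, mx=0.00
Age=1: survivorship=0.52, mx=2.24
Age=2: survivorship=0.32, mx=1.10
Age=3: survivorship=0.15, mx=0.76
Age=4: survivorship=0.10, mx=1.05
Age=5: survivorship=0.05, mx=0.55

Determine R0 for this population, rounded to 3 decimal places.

lx·mx by age: 0, 1.1648, 0.352, 0.114, 0.105, 0.0275
R0 = Σ lx·mx = 1.7633 → 1.763

1.763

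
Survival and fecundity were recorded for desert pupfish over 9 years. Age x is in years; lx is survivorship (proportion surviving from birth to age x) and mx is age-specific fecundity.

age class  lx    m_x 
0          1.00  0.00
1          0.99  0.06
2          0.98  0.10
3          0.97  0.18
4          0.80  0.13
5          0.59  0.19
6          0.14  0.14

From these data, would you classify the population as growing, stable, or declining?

R0 = Σ lx·mx = 0 + 0.0594 + 0.098 + 0.1746 + 0.104 + 0.1121 + 0.0196 = 0.5677
R0 < 1, so the population is declining.

declining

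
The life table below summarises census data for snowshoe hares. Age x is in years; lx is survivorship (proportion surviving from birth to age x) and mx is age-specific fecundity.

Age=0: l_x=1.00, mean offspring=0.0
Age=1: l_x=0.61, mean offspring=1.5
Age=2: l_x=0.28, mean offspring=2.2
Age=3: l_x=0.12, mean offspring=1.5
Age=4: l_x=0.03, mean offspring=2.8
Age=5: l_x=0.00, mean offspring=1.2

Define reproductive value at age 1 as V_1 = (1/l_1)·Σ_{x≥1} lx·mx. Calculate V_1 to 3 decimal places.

2.943

lx·mx for x ≥ 1: 0.915, 0.616, 0.18, 0.084, 0 → sum = 1.795
V_1 = 1.795 / l_1 = 1.795 / 0.61 = 2.942623… → 2.943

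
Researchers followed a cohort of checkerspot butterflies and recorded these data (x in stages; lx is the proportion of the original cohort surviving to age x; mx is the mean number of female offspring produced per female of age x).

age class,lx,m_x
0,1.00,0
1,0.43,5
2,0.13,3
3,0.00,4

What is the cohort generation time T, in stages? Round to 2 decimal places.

1.15

lx·mx: 0, 2.15, 0.39, 0 → R0 = 2.54
x·lx·mx: 0, 2.15, 0.78, 0 → Σ = 2.93
T = 2.93 / 2.54 = 1.153543… → 1.15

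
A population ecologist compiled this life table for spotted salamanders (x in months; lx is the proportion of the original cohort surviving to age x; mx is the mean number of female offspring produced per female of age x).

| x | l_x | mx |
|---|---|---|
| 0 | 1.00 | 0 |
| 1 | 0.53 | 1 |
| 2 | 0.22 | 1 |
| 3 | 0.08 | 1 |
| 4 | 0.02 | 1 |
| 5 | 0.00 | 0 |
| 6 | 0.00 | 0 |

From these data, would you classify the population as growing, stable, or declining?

R0 = Σ lx·mx = 0 + 0.53 + 0.22 + 0.08 + 0.02 + 0 + 0 = 0.85
R0 < 1, so the population is declining.

declining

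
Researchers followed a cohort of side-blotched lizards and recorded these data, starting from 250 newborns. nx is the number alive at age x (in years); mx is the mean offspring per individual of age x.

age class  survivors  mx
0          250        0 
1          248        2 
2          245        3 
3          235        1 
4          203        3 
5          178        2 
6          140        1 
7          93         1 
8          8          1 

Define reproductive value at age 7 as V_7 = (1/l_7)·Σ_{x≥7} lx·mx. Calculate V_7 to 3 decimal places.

lx = nx/n0 = nx/250: 1, 0.992, 0.98, 0.94, 0.812, 0.712, 0.56, 0.372, 0.032
lx·mx for x ≥ 7: 0.372, 0.032 → sum = 0.404
V_7 = 0.404 / l_7 = 0.404 / 0.372 = 1.086022… → 1.086

1.086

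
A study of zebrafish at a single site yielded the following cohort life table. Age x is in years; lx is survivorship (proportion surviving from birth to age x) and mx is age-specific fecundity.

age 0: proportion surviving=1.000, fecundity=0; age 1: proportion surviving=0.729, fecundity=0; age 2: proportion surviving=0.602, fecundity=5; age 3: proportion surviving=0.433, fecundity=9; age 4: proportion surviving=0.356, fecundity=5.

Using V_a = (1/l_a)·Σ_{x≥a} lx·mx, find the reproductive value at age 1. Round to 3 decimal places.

11.916

lx·mx for x ≥ 1: 0, 3.01, 3.897, 1.78 → sum = 8.687
V_1 = 8.687 / l_1 = 8.687 / 0.729 = 11.916324… → 11.916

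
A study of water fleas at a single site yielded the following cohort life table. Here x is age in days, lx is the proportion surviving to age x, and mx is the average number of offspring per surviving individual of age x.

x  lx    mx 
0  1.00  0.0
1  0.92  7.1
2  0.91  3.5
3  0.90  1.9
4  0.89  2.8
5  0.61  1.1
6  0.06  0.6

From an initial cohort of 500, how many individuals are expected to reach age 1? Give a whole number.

Expected survivors = N0 · l_1 = 500 × 0.92 = 460 → 460

460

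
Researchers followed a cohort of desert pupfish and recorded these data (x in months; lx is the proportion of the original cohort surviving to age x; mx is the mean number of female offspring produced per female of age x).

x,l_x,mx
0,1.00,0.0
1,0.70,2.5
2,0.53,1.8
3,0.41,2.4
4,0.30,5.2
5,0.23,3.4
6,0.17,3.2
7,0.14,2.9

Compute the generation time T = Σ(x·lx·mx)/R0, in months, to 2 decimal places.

lx·mx: 0, 1.75, 0.954, 0.984, 1.56, 0.782, 0.544, 0.406 → R0 = 6.98
x·lx·mx: 0, 1.75, 1.908, 2.952, 6.24, 3.91, 3.264, 2.842 → Σ = 22.866
T = 22.866 / 6.98 = 3.275931… → 3.28

3.28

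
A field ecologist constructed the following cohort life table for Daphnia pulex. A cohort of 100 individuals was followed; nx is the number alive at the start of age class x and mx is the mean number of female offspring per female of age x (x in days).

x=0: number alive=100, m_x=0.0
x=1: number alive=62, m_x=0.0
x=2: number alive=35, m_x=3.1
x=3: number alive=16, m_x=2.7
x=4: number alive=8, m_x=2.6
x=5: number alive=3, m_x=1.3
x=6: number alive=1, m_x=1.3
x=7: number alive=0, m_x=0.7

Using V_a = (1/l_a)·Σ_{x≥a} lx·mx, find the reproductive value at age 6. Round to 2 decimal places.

1.30

lx = nx/n0 = nx/100: 1, 0.62, 0.35, 0.16, 0.08, 0.03, 0.01, 0
lx·mx for x ≥ 6: 0.013, 0 → sum = 0.013
V_6 = 0.013 / l_6 = 0.013 / 0.01 = 1.3 → 1.30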